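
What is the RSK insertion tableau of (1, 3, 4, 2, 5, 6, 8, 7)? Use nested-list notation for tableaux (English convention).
P = [[1, 2, 4, 5, 6, 7], [3, 8]]

Insert 1: appended to row 1. P = [[1]].
Insert 3: appended to row 1. P = [[1, 3]].
Insert 4: appended to row 1. P = [[1, 3, 4]].
Insert 2: 2 bumps 3 from row 1; 3 starts row 2. P = [[1, 2, 4], [3]].
Insert 5: appended to row 1. P = [[1, 2, 4, 5], [3]].
Insert 6: appended to row 1. P = [[1, 2, 4, 5, 6], [3]].
Insert 8: appended to row 1. P = [[1, 2, 4, 5, 6, 8], [3]].
Insert 7: 7 bumps 8 from row 1; 8 appends to row 2. P = [[1, 2, 4, 5, 6, 7], [3, 8]].

So P = [[1, 2, 4, 5, 6, 7], [3, 8]].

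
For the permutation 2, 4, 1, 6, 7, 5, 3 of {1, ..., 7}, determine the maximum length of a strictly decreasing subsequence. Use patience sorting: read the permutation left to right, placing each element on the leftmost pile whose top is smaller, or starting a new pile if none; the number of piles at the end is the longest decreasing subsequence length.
3

2: new pile. tops = [2]
4: onto pile 1 (replacing 2). tops = [4]
1: new pile. tops = [4, 1]
6: onto pile 1 (replacing 4). tops = [6, 1]
7: onto pile 1 (replacing 6). tops = [7, 1]
5: onto pile 2 (replacing 1). tops = [7, 5]
3: new pile. tops = [7, 5, 3]

3 piles, so the longest decreasing subsequence has length 3.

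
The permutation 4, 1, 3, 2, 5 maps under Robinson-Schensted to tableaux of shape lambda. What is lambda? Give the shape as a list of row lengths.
[3, 1, 1]

Row-insert each entry into an empty tableau.

After inserting 4: P = [[4]].
After inserting 1: P = [[1], [4]].
After inserting 3: P = [[1, 3], [4]].
After inserting 2: P = [[1, 2], [3], [4]].
After inserting 5: P = [[1, 2, 5], [3], [4]].

The final insertion tableau P = [[1, 2, 5], [3], [4]] has shape [3, 1, 1].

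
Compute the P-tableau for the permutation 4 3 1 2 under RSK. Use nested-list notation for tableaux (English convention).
P = [[1, 2], [3], [4]]

Insert 4: appended to row 1. P = [[4]].
Insert 3: 3 bumps 4 from row 1; 4 starts row 2. P = [[3], [4]].
Insert 1: 1 bumps 3 from row 1; 3 bumps 4 from row 2; 4 starts row 3. P = [[1], [3], [4]].
Insert 2: appended to row 1. P = [[1, 2], [3], [4]].

So P = [[1, 2], [3], [4]].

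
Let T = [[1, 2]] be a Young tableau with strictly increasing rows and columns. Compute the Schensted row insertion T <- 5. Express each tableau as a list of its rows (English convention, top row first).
5 is larger than every entry of row 1, so it is appended to row 1. The new tableau is [[1, 2, 5]].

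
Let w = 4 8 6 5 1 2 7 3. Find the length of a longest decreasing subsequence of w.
4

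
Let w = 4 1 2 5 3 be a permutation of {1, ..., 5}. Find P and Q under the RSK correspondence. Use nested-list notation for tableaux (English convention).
Insert each entry of the permutation into P by Schensted row insertion, recording in Q the position of each new cell.

After inserting 4: P = [[4]].
After inserting 1: P = [[1], [4]].
After inserting 2: P = [[1, 2], [4]].
After inserting 5: P = [[1, 2, 5], [4]].
After inserting 3: P = [[1, 2, 3], [4, 5]].

So P = [[1, 2, 3], [4, 5]], Q = [[1, 3, 4], [2, 5]].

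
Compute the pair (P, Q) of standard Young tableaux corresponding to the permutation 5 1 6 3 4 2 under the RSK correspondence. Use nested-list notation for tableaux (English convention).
Insert each entry of the permutation into P by Schensted row insertion, recording in Q the position of each new cell.

Insert 5: appended to row 1. P = [[5]].
Insert 1: 1 bumps 5 from row 1; 5 starts row 2. P = [[1], [5]].
Insert 6: appended to row 1. P = [[1, 6], [5]].
Insert 3: 3 bumps 6 from row 1; 6 appends to row 2. P = [[1, 3], [5, 6]].
Insert 4: appended to row 1. P = [[1, 3, 4], [5, 6]].
Insert 2: 2 bumps 3 from row 1; 3 bumps 5 from row 2; 5 starts row 3. P = [[1, 2, 4], [3, 6], [5]].

So P = [[1, 2, 4], [3, 6], [5]], Q = [[1, 3, 5], [2, 4], [6]].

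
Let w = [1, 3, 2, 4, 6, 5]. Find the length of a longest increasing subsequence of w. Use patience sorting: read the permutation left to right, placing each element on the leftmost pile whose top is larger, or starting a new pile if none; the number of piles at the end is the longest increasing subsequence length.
1: new pile. tops = [1]
3: new pile. tops = [1, 3]
2: onto pile 2 (replacing 3). tops = [1, 2]
4: new pile. tops = [1, 2, 4]
6: new pile. tops = [1, 2, 4, 6]
5: onto pile 4 (replacing 6). tops = [1, 2, 4, 5]

4 piles, so the longest increasing subsequence has length 4.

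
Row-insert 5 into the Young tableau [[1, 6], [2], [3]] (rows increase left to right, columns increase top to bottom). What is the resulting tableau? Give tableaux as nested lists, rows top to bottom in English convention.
[[1, 5], [2, 6], [3]]

In row 1, 5 replaces 6 (the leftmost entry greater than 5); 6 is bumped to row 2. 6 is appended to row 2. The new tableau is [[1, 5], [2, 6], [3]].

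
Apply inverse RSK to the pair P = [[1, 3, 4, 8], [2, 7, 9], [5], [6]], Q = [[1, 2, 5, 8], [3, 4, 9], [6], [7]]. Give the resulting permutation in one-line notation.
6 7 2 3 5 4 1 9 8

Reverse the RSK construction: for i from n down to 1, find the cell of Q containing i, remove the entry at that cell from P, and reverse-bump it up through P; the value ejected from row 1 is w(i).

Step i=9: Q has 9 at row 2, column 3; remove 9 from row 2 of P and reverse-bump: 9 enters row 1 and ejects 8. So w(9) = 8. P is now [[1, 3, 4, 9], [2, 7], [5], [6]].
Step i=8: Q has 8 at row 1, column 4; remove that cell from P, ejecting 9. So w(8) = 9. P is now [[1, 3, 4], [2, 7], [5], [6]].
Step i=7: Q has 7 at row 4, column 1; remove 6 from row 4 of P and reverse-bump: 6 enters row 3 and ejects 5; 5 enters row 2 and ejects 2; 2 enters row 1 and ejects 1. So w(7) = 1. P is now [[2, 3, 4], [5, 7], [6]].
Step i=6: Q has 6 at row 3, column 1; remove 6 from row 3 of P and reverse-bump: 6 enters row 2 and ejects 5; 5 enters row 1 and ejects 4. So w(6) = 4. P is now [[2, 3, 5], [6, 7]].
Step i=5: Q has 5 at row 1, column 3; remove that cell from P, ejecting 5. So w(5) = 5. P is now [[2, 3], [6, 7]].
Step i=4: Q has 4 at row 2, column 2; remove 7 from row 2 of P and reverse-bump: 7 enters row 1 and ejects 3. So w(4) = 3. P is now [[2, 7], [6]].
Step i=3: Q has 3 at row 2, column 1; remove 6 from row 2 of P and reverse-bump: 6 enters row 1 and ejects 2. So w(3) = 2. P is now [[6, 7]].
Step i=2: Q has 2 at row 1, column 2; remove that cell from P, ejecting 7. So w(2) = 7. P is now [[6]].
Step i=1: Q has 1 at row 1, column 1; remove that cell from P, ejecting 6. So w(1) = 6. P is now [].

So w = 6 7 2 3 5 4 1 9 8.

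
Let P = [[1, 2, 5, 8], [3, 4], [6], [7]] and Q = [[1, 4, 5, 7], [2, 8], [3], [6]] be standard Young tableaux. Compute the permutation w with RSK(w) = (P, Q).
Reverse RSK: for i = n, n-1, ..., 1, locate i in Q, remove the corresponding corner cell from P, and reverse-bump its entry up through P; the value ejected from row 1 is w(i).

So w = 7 6 3 4 5 1 8 2.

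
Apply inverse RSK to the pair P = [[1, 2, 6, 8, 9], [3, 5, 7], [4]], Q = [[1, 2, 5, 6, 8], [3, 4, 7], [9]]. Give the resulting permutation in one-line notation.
4 5 1 3 7 8 6 9 2

Reverse the RSK construction: for i from n down to 1, find the cell of Q containing i, remove the entry at that cell from P, and reverse-bump it up through P; the value ejected from row 1 is w(i).

Step i=9: Q has 9 at row 3, column 1; remove 4 from row 3 of P and reverse-bump: 4 enters row 2 and ejects 3; 3 enters row 1 and ejects 2. So w(9) = 2. P is now [[1, 3, 6, 8, 9], [4, 5, 7]].
Step i=8: Q has 8 at row 1, column 5; remove that cell from P, ejecting 9. So w(8) = 9. P is now [[1, 3, 6, 8], [4, 5, 7]].
Step i=7: Q has 7 at row 2, column 3; remove 7 from row 2 of P and reverse-bump: 7 enters row 1 and ejects 6. So w(7) = 6. P is now [[1, 3, 7, 8], [4, 5]].
Step i=6: Q has 6 at row 1, column 4; remove that cell from P, ejecting 8. So w(6) = 8. P is now [[1, 3, 7], [4, 5]].
Step i=5: Q has 5 at row 1, column 3; remove that cell from P, ejecting 7. So w(5) = 7. P is now [[1, 3], [4, 5]].
Step i=4: Q has 4 at row 2, column 2; remove 5 from row 2 of P and reverse-bump: 5 enters row 1 and ejects 3. So w(4) = 3. P is now [[1, 5], [4]].
Step i=3: Q has 3 at row 2, column 1; remove 4 from row 2 of P and reverse-bump: 4 enters row 1 and ejects 1. So w(3) = 1. P is now [[4, 5]].
Step i=2: Q has 2 at row 1, column 2; remove that cell from P, ejecting 5. So w(2) = 5. P is now [[4]].
Step i=1: Q has 1 at row 1, column 1; remove that cell from P, ejecting 4. So w(1) = 4. P is now [].

So w = 4 5 1 3 7 8 6 9 2.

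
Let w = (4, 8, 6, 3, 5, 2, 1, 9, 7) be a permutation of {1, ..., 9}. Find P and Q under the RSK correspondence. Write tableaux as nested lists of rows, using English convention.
P = [[1, 5, 7], [2, 6, 9], [3], [4], [8]], Q = [[1, 2, 8], [3, 5, 9], [4], [6], [7]]

Insert each entry of the permutation into P by Schensted row insertion, recording in Q the position of each new cell.

Insert 4: appended to row 1. P = [[4]], Q = [[1]].
Insert 8: appended to row 1. P = [[4, 8]], Q = [[1, 2]].
Insert 6: 6 bumps 8 from row 1; 8 starts row 2. P = [[4, 6], [8]], Q = [[1, 2], [3]].
Insert 3: 3 bumps 4 from row 1; 4 bumps 8 from row 2; 8 starts row 3. P = [[3, 6], [4], [8]], Q = [[1, 2], [3], [4]].
Insert 5: 5 bumps 6 from row 1; 6 appends to row 2. P = [[3, 5], [4, 6], [8]], Q = [[1, 2], [3, 5], [4]].
Insert 2: 2 bumps 3 from row 1; 3 bumps 4 from row 2; 4 bumps 8 from row 3; 8 starts row 4. P = [[2, 5], [3, 6], [4], [8]], Q = [[1, 2], [3, 5], [4], [6]].
Insert 1: 1 bumps 2 from row 1; 2 bumps 3 from row 2; 3 bumps 4 from row 3; 4 bumps 8 from row 4; 8 starts row 5. P = [[1, 5], [2, 6], [3], [4], [8]], Q = [[1, 2], [3, 5], [4], [6], [7]].
Insert 9: appended to row 1. P = [[1, 5, 9], [2, 6], [3], [4], [8]], Q = [[1, 2, 8], [3, 5], [4], [6], [7]].
Insert 7: 7 bumps 9 from row 1; 9 appends to row 2. P = [[1, 5, 7], [2, 6, 9], [3], [4], [8]], Q = [[1, 2, 8], [3, 5, 9], [4], [6], [7]].

So P = [[1, 5, 7], [2, 6, 9], [3], [4], [8]], Q = [[1, 2, 8], [3, 5, 9], [4], [6], [7]].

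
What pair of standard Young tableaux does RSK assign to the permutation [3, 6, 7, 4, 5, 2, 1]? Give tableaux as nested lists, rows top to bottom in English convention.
Insert each entry of the permutation into P by Schensted row insertion, recording in Q the position of each new cell.

After inserting 3: P = [[3]].
After inserting 6: P = [[3, 6]].
After inserting 7: P = [[3, 6, 7]].
After inserting 4: P = [[3, 4, 7], [6]].
After inserting 5: P = [[3, 4, 5], [6, 7]].
After inserting 2: P = [[2, 4, 5], [3, 7], [6]].
After inserting 1: P = [[1, 4, 5], [2, 7], [3], [6]].

So P = [[1, 4, 5], [2, 7], [3], [6]], Q = [[1, 2, 3], [4, 5], [6], [7]].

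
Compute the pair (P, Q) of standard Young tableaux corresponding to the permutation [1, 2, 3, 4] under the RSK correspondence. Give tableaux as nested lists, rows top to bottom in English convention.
Insert each entry of the permutation into P by Schensted row insertion, recording in Q the position of each new cell.

After inserting 1: P = [[1]].
After inserting 2: P = [[1, 2]].
After inserting 3: P = [[1, 2, 3]].
After inserting 4: P = [[1, 2, 3, 4]].

So P = [[1, 2, 3, 4]], Q = [[1, 2, 3, 4]].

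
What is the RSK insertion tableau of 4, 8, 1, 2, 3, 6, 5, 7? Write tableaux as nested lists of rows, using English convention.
P = [[1, 2, 3, 5, 7], [4, 6], [8]]

Insert 4: appended to row 1. P = [[4]].
Insert 8: appended to row 1. P = [[4, 8]].
Insert 1: 1 bumps 4 from row 1; 4 starts row 2. P = [[1, 8], [4]].
Insert 2: 2 bumps 8 from row 1; 8 appends to row 2. P = [[1, 2], [4, 8]].
Insert 3: appended to row 1. P = [[1, 2, 3], [4, 8]].
Insert 6: appended to row 1. P = [[1, 2, 3, 6], [4, 8]].
Insert 5: 5 bumps 6 from row 1; 6 bumps 8 from row 2; 8 starts row 3. P = [[1, 2, 3, 5], [4, 6], [8]].
Insert 7: appended to row 1. P = [[1, 2, 3, 5, 7], [4, 6], [8]].

So P = [[1, 2, 3, 5, 7], [4, 6], [8]].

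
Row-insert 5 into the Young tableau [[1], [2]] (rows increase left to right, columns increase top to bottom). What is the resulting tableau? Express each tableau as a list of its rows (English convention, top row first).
[[1, 5], [2]]

5 is larger than every entry of row 1, so it is appended to row 1. The new tableau is [[1, 5], [2]].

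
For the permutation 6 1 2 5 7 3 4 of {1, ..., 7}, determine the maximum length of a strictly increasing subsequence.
4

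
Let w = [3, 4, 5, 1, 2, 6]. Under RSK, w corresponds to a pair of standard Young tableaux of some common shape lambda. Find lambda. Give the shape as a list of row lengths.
Row-insert each entry into an empty tableau.

After inserting 3: P = [[3]].
After inserting 4: P = [[3, 4]].
After inserting 5: P = [[3, 4, 5]].
After inserting 1: P = [[1, 4, 5], [3]].
After inserting 2: P = [[1, 2, 5], [3, 4]].
After inserting 6: P = [[1, 2, 5, 6], [3, 4]].

The final insertion tableau P = [[1, 2, 5, 6], [3, 4]] has shape [4, 2].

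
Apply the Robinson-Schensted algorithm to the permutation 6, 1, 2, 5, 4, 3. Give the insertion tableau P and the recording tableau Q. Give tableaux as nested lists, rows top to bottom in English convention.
Insert each entry of the permutation into P by Schensted row insertion, recording in Q the position of each new cell.

After inserting 6: P = [[6]].
After inserting 1: P = [[1], [6]].
After inserting 2: P = [[1, 2], [6]].
After inserting 5: P = [[1, 2, 5], [6]].
After inserting 4: P = [[1, 2, 4], [5], [6]].
After inserting 3: P = [[1, 2, 3], [4], [5], [6]].

So P = [[1, 2, 3], [4], [5], [6]], Q = [[1, 3, 4], [2], [5], [6]].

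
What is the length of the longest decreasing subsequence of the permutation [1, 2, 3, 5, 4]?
2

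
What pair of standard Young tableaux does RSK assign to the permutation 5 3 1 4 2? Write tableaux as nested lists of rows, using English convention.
Insert each entry of the permutation into P by Schensted row insertion, recording in Q the position of each new cell.

Insert 5: appended to row 1. P = [[5]].
Insert 3: 3 bumps 5 from row 1; 5 starts row 2. P = [[3], [5]].
Insert 1: 1 bumps 3 from row 1; 3 bumps 5 from row 2; 5 starts row 3. P = [[1], [3], [5]].
Insert 4: appended to row 1. P = [[1, 4], [3], [5]].
Insert 2: 2 bumps 4 from row 1; 4 appends to row 2. P = [[1, 2], [3, 4], [5]].

So P = [[1, 2], [3, 4], [5]], Q = [[1, 4], [2, 5], [3]].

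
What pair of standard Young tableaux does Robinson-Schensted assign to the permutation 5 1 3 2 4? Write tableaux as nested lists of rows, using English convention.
Insert each entry of the permutation into P by Schensted row insertion, recording in Q the position of each new cell.

Insert 5: appended to row 1. P = [[5]], Q = [[1]].
Insert 1: 1 bumps 5 from row 1; 5 starts row 2. P = [[1], [5]], Q = [[1], [2]].
Insert 3: appended to row 1. P = [[1, 3], [5]], Q = [[1, 3], [2]].
Insert 2: 2 bumps 3 from row 1; 3 bumps 5 from row 2; 5 starts row 3. P = [[1, 2], [3], [5]], Q = [[1, 3], [2], [4]].
Insert 4: appended to row 1. P = [[1, 2, 4], [3], [5]], Q = [[1, 3, 5], [2], [4]].

So P = [[1, 2, 4], [3], [5]], Q = [[1, 3, 5], [2], [4]].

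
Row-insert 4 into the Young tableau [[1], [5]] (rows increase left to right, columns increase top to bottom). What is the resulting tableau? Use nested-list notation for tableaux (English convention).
[[1, 4], [5]]

4 is larger than every entry of row 1, so it is appended to row 1. The new tableau is [[1, 4], [5]].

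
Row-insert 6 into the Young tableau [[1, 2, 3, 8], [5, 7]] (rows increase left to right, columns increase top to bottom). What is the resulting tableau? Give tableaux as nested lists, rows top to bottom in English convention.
[[1, 2, 3, 6], [5, 7, 8]]

In row 1, 6 replaces 8 (the leftmost entry greater than 6); 8 is bumped to row 2. 8 is appended to row 2. The new tableau is [[1, 2, 3, 6], [5, 7, 8]].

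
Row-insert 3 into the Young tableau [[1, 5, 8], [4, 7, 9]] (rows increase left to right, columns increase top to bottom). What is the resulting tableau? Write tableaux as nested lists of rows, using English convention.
[[1, 3, 8], [4, 5, 9], [7]]

In row 1, 3 replaces 5 (the leftmost entry greater than 3); 5 is bumped to row 2. In row 2, 5 replaces 7 (the leftmost entry greater than 5); 7 is bumped to row 3. 7 starts a new row 3. The new tableau is [[1, 3, 8], [4, 5, 9], [7]].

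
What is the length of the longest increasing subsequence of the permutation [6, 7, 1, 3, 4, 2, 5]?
4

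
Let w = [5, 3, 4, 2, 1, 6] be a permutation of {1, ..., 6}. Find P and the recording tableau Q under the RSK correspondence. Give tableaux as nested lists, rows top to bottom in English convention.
Insert each entry of the permutation into P by Schensted row insertion, recording in Q the position of each new cell.

After inserting 5: P = [[5]].
After inserting 3: P = [[3], [5]].
After inserting 4: P = [[3, 4], [5]].
After inserting 2: P = [[2, 4], [3], [5]].
After inserting 1: P = [[1, 4], [2], [3], [5]].
After inserting 6: P = [[1, 4, 6], [2], [3], [5]].

So P = [[1, 4, 6], [2], [3], [5]], Q = [[1, 3, 6], [2], [4], [5]].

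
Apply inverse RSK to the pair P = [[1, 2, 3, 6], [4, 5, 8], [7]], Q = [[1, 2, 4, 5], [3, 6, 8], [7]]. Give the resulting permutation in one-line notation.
Reverse the RSK construction: for i from n down to 1, find the cell of Q containing i, remove the entry at that cell from P, and reverse-bump it up through P; the value ejected from row 1 is w(i).

Step i=8: Q has 8 at row 2, column 3; remove 8 from row 2 of P and reverse-bump: 8 enters row 1 and ejects 6. So w(8) = 6. P is now [[1, 2, 3, 8], [4, 5], [7]].
Step i=7: Q has 7 at row 3, column 1; remove 7 from row 3 of P and reverse-bump: 7 enters row 2 and ejects 5; 5 enters row 1 and ejects 3. So w(7) = 3. P is now [[1, 2, 5, 8], [4, 7]].
Step i=6: Q has 6 at row 2, column 2; remove 7 from row 2 of P and reverse-bump: 7 enters row 1 and ejects 5. So w(6) = 5. P is now [[1, 2, 7, 8], [4]].
Step i=5: Q has 5 at row 1, column 4; remove that cell from P, ejecting 8. So w(5) = 8. P is now [[1, 2, 7], [4]].
Step i=4: Q has 4 at row 1, column 3; remove that cell from P, ejecting 7. So w(4) = 7. P is now [[1, 2], [4]].
Step i=3: Q has 3 at row 2, column 1; remove 4 from row 2 of P and reverse-bump: 4 enters row 1 and ejects 2. So w(3) = 2. P is now [[1, 4]].
Step i=2: Q has 2 at row 1, column 2; remove that cell from P, ejecting 4. So w(2) = 4. P is now [[1]].
Step i=1: Q has 1 at row 1, column 1; remove that cell from P, ejecting 1. So w(1) = 1. P is now [].

So w = 1 4 2 7 8 5 3 6.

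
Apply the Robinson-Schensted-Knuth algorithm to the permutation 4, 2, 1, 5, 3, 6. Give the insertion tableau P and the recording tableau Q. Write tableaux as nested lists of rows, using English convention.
Insert each entry of the permutation into P by Schensted row insertion, recording in Q the position of each new cell.

Insert 4: appended to row 1. P = [[4]].
Insert 2: 2 bumps 4 from row 1; 4 starts row 2. P = [[2], [4]].
Insert 1: 1 bumps 2 from row 1; 2 bumps 4 from row 2; 4 starts row 3. P = [[1], [2], [4]].
Insert 5: appended to row 1. P = [[1, 5], [2], [4]].
Insert 3: 3 bumps 5 from row 1; 5 appends to row 2. P = [[1, 3], [2, 5], [4]].
Insert 6: appended to row 1. P = [[1, 3, 6], [2, 5], [4]].

So P = [[1, 3, 6], [2, 5], [4]], Q = [[1, 4, 6], [2, 5], [3]].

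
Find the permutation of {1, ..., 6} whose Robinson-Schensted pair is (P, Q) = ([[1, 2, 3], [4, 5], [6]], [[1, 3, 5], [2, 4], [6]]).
Reverse the RSK construction: for i from n down to 1, find the cell of Q containing i, remove the entry at that cell from P, and reverse-bump it up through P; the value ejected from row 1 is w(i).

Step i=6: Q has 6 at row 3, column 1; remove 6 from row 3 of P and reverse-bump: 6 enters row 2 and ejects 5; 5 enters row 1 and ejects 3. So w(6) = 3. P is now [[1, 2, 5], [4, 6]].
Step i=5: Q has 5 at row 1, column 3; remove that cell from P, ejecting 5. So w(5) = 5. P is now [[1, 2], [4, 6]].
Step i=4: Q has 4 at row 2, column 2; remove 6 from row 2 of P and reverse-bump: 6 enters row 1 and ejects 2. So w(4) = 2. P is now [[1, 6], [4]].
Step i=3: Q has 3 at row 1, column 2; remove that cell from P, ejecting 6. So w(3) = 6. P is now [[1], [4]].
Step i=2: Q has 2 at row 2, column 1; remove 4 from row 2 of P and reverse-bump: 4 enters row 1 and ejects 1. So w(2) = 1. P is now [[4]].
Step i=1: Q has 1 at row 1, column 1; remove that cell from P, ejecting 4. So w(1) = 4. P is now [].

So w = 4 1 6 2 5 3.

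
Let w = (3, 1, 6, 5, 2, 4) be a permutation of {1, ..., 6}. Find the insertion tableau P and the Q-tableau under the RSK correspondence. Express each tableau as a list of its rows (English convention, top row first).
Insert each entry of the permutation into P by Schensted row insertion, recording in Q the position of each new cell.

After inserting 3: P = [[3]].
After inserting 1: P = [[1], [3]].
After inserting 6: P = [[1, 6], [3]].
After inserting 5: P = [[1, 5], [3, 6]].
After inserting 2: P = [[1, 2], [3, 5], [6]].
After inserting 4: P = [[1, 2, 4], [3, 5], [6]].

So P = [[1, 2, 4], [3, 5], [6]], Q = [[1, 3, 6], [2, 4], [5]].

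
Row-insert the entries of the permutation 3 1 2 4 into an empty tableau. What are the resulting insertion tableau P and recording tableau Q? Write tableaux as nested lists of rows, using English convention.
Insert each entry of the permutation into P by Schensted row insertion, recording in Q the position of each new cell.

Insert 3: appended to row 1. P = [[3]], Q = [[1]].
Insert 1: 1 bumps 3 from row 1; 3 starts row 2. P = [[1], [3]], Q = [[1], [2]].
Insert 2: appended to row 1. P = [[1, 2], [3]], Q = [[1, 3], [2]].
Insert 4: appended to row 1. P = [[1, 2, 4], [3]], Q = [[1, 3, 4], [2]].

So P = [[1, 2, 4], [3]], Q = [[1, 3, 4], [2]].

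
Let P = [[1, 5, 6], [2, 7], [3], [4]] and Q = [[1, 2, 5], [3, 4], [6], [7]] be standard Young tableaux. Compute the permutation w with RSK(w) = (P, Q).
Reverse the RSK construction: for i from n down to 1, find the cell of Q containing i, remove the entry at that cell from P, and reverse-bump it up through P; the value ejected from row 1 is w(i).

Step i=7: Q has 7 at row 4, column 1; remove 4 from row 4 of P and reverse-bump: 4 enters row 3 and ejects 3; 3 enters row 2 and ejects 2; 2 enters row 1 and ejects 1. So w(7) = 1. P is now [[2, 5, 6], [3, 7], [4]].
Step i=6: Q has 6 at row 3, column 1; remove 4 from row 3 of P and reverse-bump: 4 enters row 2 and ejects 3; 3 enters row 1 and ejects 2. So w(6) = 2. P is now [[3, 5, 6], [4, 7]].
Step i=5: Q has 5 at row 1, column 3; remove that cell from P, ejecting 6. So w(5) = 6. P is now [[3, 5], [4, 7]].
Step i=4: Q has 4 at row 2, column 2; remove 7 from row 2 of P and reverse-bump: 7 enters row 1 and ejects 5. So w(4) = 5. P is now [[3, 7], [4]].
Step i=3: Q has 3 at row 2, column 1; remove 4 from row 2 of P and reverse-bump: 4 enters row 1 and ejects 3. So w(3) = 3. P is now [[4, 7]].
Step i=2: Q has 2 at row 1, column 2; remove that cell from P, ejecting 7. So w(2) = 7. P is now [[4]].
Step i=1: Q has 1 at row 1, column 1; remove that cell from P, ejecting 4. So w(1) = 4. P is now [].

So w = 4 7 3 5 6 2 1.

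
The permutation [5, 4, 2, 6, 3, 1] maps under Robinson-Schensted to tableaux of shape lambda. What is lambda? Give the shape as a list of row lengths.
[2, 2, 1, 1]

Row-insert each entry into an empty tableau.

After inserting 5: P = [[5]].
After inserting 4: P = [[4], [5]].
After inserting 2: P = [[2], [4], [5]].
After inserting 6: P = [[2, 6], [4], [5]].
After inserting 3: P = [[2, 3], [4, 6], [5]].
After inserting 1: P = [[1, 3], [2, 6], [4], [5]].

The final insertion tableau P = [[1, 3], [2, 6], [4], [5]] has shape [2, 2, 1, 1].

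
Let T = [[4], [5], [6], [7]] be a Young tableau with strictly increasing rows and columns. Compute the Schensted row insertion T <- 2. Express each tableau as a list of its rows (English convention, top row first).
[[2], [4], [5], [6], [7]]

In row 1, 2 replaces 4 (the leftmost entry greater than 2); 4 is bumped to row 2. In row 2, 4 replaces 5 (the leftmost entry greater than 4); 5 is bumped to row 3. In row 3, 5 replaces 6 (the leftmost entry greater than 5); 6 is bumped to row 4. In row 4, 6 replaces 7 (the leftmost entry greater than 6); 7 is bumped to row 5. 7 starts a new row 5. The new tableau is [[2], [4], [5], [6], [7]].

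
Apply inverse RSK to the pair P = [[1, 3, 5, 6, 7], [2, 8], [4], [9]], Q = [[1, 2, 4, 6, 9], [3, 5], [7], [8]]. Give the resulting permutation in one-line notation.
Reverse the RSK construction: for i from n down to 1, find the cell of Q containing i, remove the entry at that cell from P, and reverse-bump it up through P; the value ejected from row 1 is w(i).

Step i=9: Q has 9 at row 1, column 5; remove that cell from P, ejecting 7. So w(9) = 7. P is now [[1, 3, 5, 6], [2, 8], [4], [9]].
Step i=8: Q has 8 at row 4, column 1; remove 9 from row 4 of P and reverse-bump: 9 enters row 3 and ejects 4; 4 enters row 2 and ejects 2; 2 enters row 1 and ejects 1. So w(8) = 1. P is now [[2, 3, 5, 6], [4, 8], [9]].
Step i=7: Q has 7 at row 3, column 1; remove 9 from row 3 of P and reverse-bump: 9 enters row 2 and ejects 8; 8 enters row 1 and ejects 6. So w(7) = 6. P is now [[2, 3, 5, 8], [4, 9]].
Step i=6: Q has 6 at row 1, column 4; remove that cell from P, ejecting 8. So w(6) = 8. P is now [[2, 3, 5], [4, 9]].
Step i=5: Q has 5 at row 2, column 2; remove 9 from row 2 of P and reverse-bump: 9 enters row 1 and ejects 5. So w(5) = 5. P is now [[2, 3, 9], [4]].
Step i=4: Q has 4 at row 1, column 3; remove that cell from P, ejecting 9. So w(4) = 9. P is now [[2, 3], [4]].
Step i=3: Q has 3 at row 2, column 1; remove 4 from row 2 of P and reverse-bump: 4 enters row 1 and ejects 3. So w(3) = 3. P is now [[2, 4]].
Step i=2: Q has 2 at row 1, column 2; remove that cell from P, ejecting 4. So w(2) = 4. P is now [[2]].
Step i=1: Q has 1 at row 1, column 1; remove that cell from P, ejecting 2. So w(1) = 2. P is now [].

So w = 2 4 3 9 5 8 6 1 7.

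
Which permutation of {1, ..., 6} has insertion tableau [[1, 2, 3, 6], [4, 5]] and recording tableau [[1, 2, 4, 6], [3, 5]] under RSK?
1 4 2 5 3 6

Reverse the RSK construction: for i from n down to 1, find the cell of Q containing i, remove the entry at that cell from P, and reverse-bump it up through P; the value ejected from row 1 is w(i).

Step i=6: Q has 6 at row 1, column 4; remove that cell from P, ejecting 6. So w(6) = 6. P is now [[1, 2, 3], [4, 5]].
Step i=5: Q has 5 at row 2, column 2; remove 5 from row 2 of P and reverse-bump: 5 enters row 1 and ejects 3. So w(5) = 3. P is now [[1, 2, 5], [4]].
Step i=4: Q has 4 at row 1, column 3; remove that cell from P, ejecting 5. So w(4) = 5. P is now [[1, 2], [4]].
Step i=3: Q has 3 at row 2, column 1; remove 4 from row 2 of P and reverse-bump: 4 enters row 1 and ejects 2. So w(3) = 2. P is now [[1, 4]].
Step i=2: Q has 2 at row 1, column 2; remove that cell from P, ejecting 4. So w(2) = 4. P is now [[1]].
Step i=1: Q has 1 at row 1, column 1; remove that cell from P, ejecting 1. So w(1) = 1. P is now [].

So w = 1 4 2 5 3 6.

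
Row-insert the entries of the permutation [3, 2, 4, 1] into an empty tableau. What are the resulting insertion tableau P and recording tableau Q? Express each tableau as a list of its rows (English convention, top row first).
Insert each entry of the permutation into P by Schensted row insertion, recording in Q the position of each new cell.

Insert 3: appended to row 1. P = [[3]], Q = [[1]].
Insert 2: 2 bumps 3 from row 1; 3 starts row 2. P = [[2], [3]], Q = [[1], [2]].
Insert 4: appended to row 1. P = [[2, 4], [3]], Q = [[1, 3], [2]].
Insert 1: 1 bumps 2 from row 1; 2 bumps 3 from row 2; 3 starts row 3. P = [[1, 4], [2], [3]], Q = [[1, 3], [2], [4]].

So P = [[1, 4], [2], [3]], Q = [[1, 3], [2], [4]].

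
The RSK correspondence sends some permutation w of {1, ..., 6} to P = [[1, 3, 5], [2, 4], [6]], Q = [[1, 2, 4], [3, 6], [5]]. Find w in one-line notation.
Reverse the RSK construction: for i from n down to 1, find the cell of Q containing i, remove the entry at that cell from P, and reverse-bump it up through P; the value ejected from row 1 is w(i).

Step i=6: Q has 6 at row 2, column 2; remove 4 from row 2 of P and reverse-bump: 4 enters row 1 and ejects 3. So w(6) = 3. P is now [[1, 4, 5], [2], [6]].
Step i=5: Q has 5 at row 3, column 1; remove 6 from row 3 of P and reverse-bump: 6 enters row 2 and ejects 2; 2 enters row 1 and ejects 1. So w(5) = 1. P is now [[2, 4, 5], [6]].
Step i=4: Q has 4 at row 1, column 3; remove that cell from P, ejecting 5. So w(4) = 5. P is now [[2, 4], [6]].
Step i=3: Q has 3 at row 2, column 1; remove 6 from row 2 of P and reverse-bump: 6 enters row 1 and ejects 4. So w(3) = 4. P is now [[2, 6]].
Step i=2: Q has 2 at row 1, column 2; remove that cell from P, ejecting 6. So w(2) = 6. P is now [[2]].
Step i=1: Q has 1 at row 1, column 1; remove that cell from P, ejecting 2. So w(1) = 2. P is now [].

So w = 2 6 4 5 1 3.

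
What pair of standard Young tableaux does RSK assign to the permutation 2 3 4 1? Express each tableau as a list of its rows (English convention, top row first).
Insert each entry of the permutation into P by Schensted row insertion, recording in Q the position of each new cell.

After inserting 2: P = [[2]].
After inserting 3: P = [[2, 3]].
After inserting 4: P = [[2, 3, 4]].
After inserting 1: P = [[1, 3, 4], [2]].

So P = [[1, 3, 4], [2]], Q = [[1, 2, 3], [4]].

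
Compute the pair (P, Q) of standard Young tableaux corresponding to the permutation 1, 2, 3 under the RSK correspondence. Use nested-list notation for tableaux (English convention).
P = [[1, 2, 3]], Q = [[1, 2, 3]]

Insert each entry of the permutation into P by Schensted row insertion, recording in Q the position of each new cell.

Insert 1: appended to row 1. P = [[1]].
Insert 2: appended to row 1. P = [[1, 2]].
Insert 3: appended to row 1. P = [[1, 2, 3]].

So P = [[1, 2, 3]], Q = [[1, 2, 3]].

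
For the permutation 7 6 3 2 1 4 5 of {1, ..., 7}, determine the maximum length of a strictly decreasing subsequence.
5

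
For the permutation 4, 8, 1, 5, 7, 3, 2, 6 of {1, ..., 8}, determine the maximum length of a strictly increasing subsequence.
3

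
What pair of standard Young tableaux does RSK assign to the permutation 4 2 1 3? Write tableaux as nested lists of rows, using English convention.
Insert each entry of the permutation into P by Schensted row insertion, recording in Q the position of each new cell.

Insert 4: appended to row 1. P = [[4]].
Insert 2: 2 bumps 4 from row 1; 4 starts row 2. P = [[2], [4]].
Insert 1: 1 bumps 2 from row 1; 2 bumps 4 from row 2; 4 starts row 3. P = [[1], [2], [4]].
Insert 3: appended to row 1. P = [[1, 3], [2], [4]].

So P = [[1, 3], [2], [4]], Q = [[1, 4], [2], [3]].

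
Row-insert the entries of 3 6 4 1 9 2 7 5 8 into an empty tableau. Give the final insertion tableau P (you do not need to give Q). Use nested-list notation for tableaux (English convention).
P = [[1, 2, 5, 8], [3, 4, 7], [6, 9]]

Insert 3: appended to row 1. P = [[3]].
Insert 6: appended to row 1. P = [[3, 6]].
Insert 4: 4 bumps 6 from row 1; 6 starts row 2. P = [[3, 4], [6]].
Insert 1: 1 bumps 3 from row 1; 3 bumps 6 from row 2; 6 starts row 3. P = [[1, 4], [3], [6]].
Insert 9: appended to row 1. P = [[1, 4, 9], [3], [6]].
Insert 2: 2 bumps 4 from row 1; 4 appends to row 2. P = [[1, 2, 9], [3, 4], [6]].
Insert 7: 7 bumps 9 from row 1; 9 appends to row 2. P = [[1, 2, 7], [3, 4, 9], [6]].
Insert 5: 5 bumps 7 from row 1; 7 bumps 9 from row 2; 9 appends to row 3. P = [[1, 2, 5], [3, 4, 7], [6, 9]].
Insert 8: appended to row 1. P = [[1, 2, 5, 8], [3, 4, 7], [6, 9]].

So P = [[1, 2, 5, 8], [3, 4, 7], [6, 9]].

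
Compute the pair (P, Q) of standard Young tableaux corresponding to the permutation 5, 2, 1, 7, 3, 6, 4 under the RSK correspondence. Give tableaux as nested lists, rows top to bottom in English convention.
Insert each entry of the permutation into P by Schensted row insertion, recording in Q the position of each new cell.

Insert 5: appended to row 1. P = [[5]], Q = [[1]].
Insert 2: 2 bumps 5 from row 1; 5 starts row 2. P = [[2], [5]], Q = [[1], [2]].
Insert 1: 1 bumps 2 from row 1; 2 bumps 5 from row 2; 5 starts row 3. P = [[1], [2], [5]], Q = [[1], [2], [3]].
Insert 7: appended to row 1. P = [[1, 7], [2], [5]], Q = [[1, 4], [2], [3]].
Insert 3: 3 bumps 7 from row 1; 7 appends to row 2. P = [[1, 3], [2, 7], [5]], Q = [[1, 4], [2, 5], [3]].
Insert 6: appended to row 1. P = [[1, 3, 6], [2, 7], [5]], Q = [[1, 4, 6], [2, 5], [3]].
Insert 4: 4 bumps 6 from row 1; 6 bumps 7 from row 2; 7 appends to row 3. P = [[1, 3, 4], [2, 6], [5, 7]], Q = [[1, 4, 6], [2, 5], [3, 7]].

So P = [[1, 3, 4], [2, 6], [5, 7]], Q = [[1, 4, 6], [2, 5], [3, 7]].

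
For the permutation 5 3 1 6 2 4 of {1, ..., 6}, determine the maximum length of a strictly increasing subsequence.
3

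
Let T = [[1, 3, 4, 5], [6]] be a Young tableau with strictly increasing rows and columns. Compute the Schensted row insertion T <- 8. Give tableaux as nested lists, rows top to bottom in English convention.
[[1, 3, 4, 5, 8], [6]]

8 is larger than every entry of row 1, so it is appended to row 1. The new tableau is [[1, 3, 4, 5, 8], [6]].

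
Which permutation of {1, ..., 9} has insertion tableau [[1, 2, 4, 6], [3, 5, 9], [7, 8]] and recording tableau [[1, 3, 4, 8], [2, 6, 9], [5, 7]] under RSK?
7 1 3 8 2 5 4 9 6

Reverse the RSK construction: for i from n down to 1, find the cell of Q containing i, remove the entry at that cell from P, and reverse-bump it up through P; the value ejected from row 1 is w(i).

Step i=9: Q has 9 at row 2, column 3; remove 9 from row 2 of P and reverse-bump: 9 enters row 1 and ejects 6. So w(9) = 6. P is now [[1, 2, 4, 9], [3, 5], [7, 8]].
Step i=8: Q has 8 at row 1, column 4; remove that cell from P, ejecting 9. So w(8) = 9. P is now [[1, 2, 4], [3, 5], [7, 8]].
Step i=7: Q has 7 at row 3, column 2; remove 8 from row 3 of P and reverse-bump: 8 enters row 2 and ejects 5; 5 enters row 1 and ejects 4. So w(7) = 4. P is now [[1, 2, 5], [3, 8], [7]].
Step i=6: Q has 6 at row 2, column 2; remove 8 from row 2 of P and reverse-bump: 8 enters row 1 and ejects 5. So w(6) = 5. P is now [[1, 2, 8], [3], [7]].
Step i=5: Q has 5 at row 3, column 1; remove 7 from row 3 of P and reverse-bump: 7 enters row 2 and ejects 3; 3 enters row 1 and ejects 2. So w(5) = 2. P is now [[1, 3, 8], [7]].
Step i=4: Q has 4 at row 1, column 3; remove that cell from P, ejecting 8. So w(4) = 8. P is now [[1, 3], [7]].
Step i=3: Q has 3 at row 1, column 2; remove that cell from P, ejecting 3. So w(3) = 3. P is now [[1], [7]].
Step i=2: Q has 2 at row 2, column 1; remove 7 from row 2 of P and reverse-bump: 7 enters row 1 and ejects 1. So w(2) = 1. P is now [[7]].
Step i=1: Q has 1 at row 1, column 1; remove that cell from P, ejecting 7. So w(1) = 7. P is now [].

So w = 7 1 3 8 2 5 4 9 6.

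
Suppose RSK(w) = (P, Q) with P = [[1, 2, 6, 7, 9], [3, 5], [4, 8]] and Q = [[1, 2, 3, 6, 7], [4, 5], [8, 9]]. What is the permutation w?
4 5 8 3 6 7 9 1 2

Reverse the RSK construction: for i from n down to 1, find the cell of Q containing i, remove the entry at that cell from P, and reverse-bump it up through P; the value ejected from row 1 is w(i).

Step i=9: Q has 9 at row 3, column 2; remove 8 from row 3 of P and reverse-bump: 8 enters row 2 and ejects 5; 5 enters row 1 and ejects 2. So w(9) = 2. P is now [[1, 5, 6, 7, 9], [3, 8], [4]].
Step i=8: Q has 8 at row 3, column 1; remove 4 from row 3 of P and reverse-bump: 4 enters row 2 and ejects 3; 3 enters row 1 and ejects 1. So w(8) = 1. P is now [[3, 5, 6, 7, 9], [4, 8]].
Step i=7: Q has 7 at row 1, column 5; remove that cell from P, ejecting 9. So w(7) = 9. P is now [[3, 5, 6, 7], [4, 8]].
Step i=6: Q has 6 at row 1, column 4; remove that cell from P, ejecting 7. So w(6) = 7. P is now [[3, 5, 6], [4, 8]].
Step i=5: Q has 5 at row 2, column 2; remove 8 from row 2 of P and reverse-bump: 8 enters row 1 and ejects 6. So w(5) = 6. P is now [[3, 5, 8], [4]].
Step i=4: Q has 4 at row 2, column 1; remove 4 from row 2 of P and reverse-bump: 4 enters row 1 and ejects 3. So w(4) = 3. P is now [[4, 5, 8]].
Step i=3: Q has 3 at row 1, column 3; remove that cell from P, ejecting 8. So w(3) = 8. P is now [[4, 5]].
Step i=2: Q has 2 at row 1, column 2; remove that cell from P, ejecting 5. So w(2) = 5. P is now [[4]].
Step i=1: Q has 1 at row 1, column 1; remove that cell from P, ejecting 4. So w(1) = 4. P is now [].

So w = 4 5 8 3 6 7 9 1 2.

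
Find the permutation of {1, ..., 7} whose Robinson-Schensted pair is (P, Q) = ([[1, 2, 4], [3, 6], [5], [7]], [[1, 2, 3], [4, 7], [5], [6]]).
1 5 7 6 3 2 4

Reverse the RSK construction: for i from n down to 1, find the cell of Q containing i, remove the entry at that cell from P, and reverse-bump it up through P; the value ejected from row 1 is w(i).

Step i=7: Q has 7 at row 2, column 2; remove 6 from row 2 of P and reverse-bump: 6 enters row 1 and ejects 4. So w(7) = 4. P is now [[1, 2, 6], [3], [5], [7]].
Step i=6: Q has 6 at row 4, column 1; remove 7 from row 4 of P and reverse-bump: 7 enters row 3 and ejects 5; 5 enters row 2 and ejects 3; 3 enters row 1 and ejects 2. So w(6) = 2. P is now [[1, 3, 6], [5], [7]].
Step i=5: Q has 5 at row 3, column 1; remove 7 from row 3 of P and reverse-bump: 7 enters row 2 and ejects 5; 5 enters row 1 and ejects 3. So w(5) = 3. P is now [[1, 5, 6], [7]].
Step i=4: Q has 4 at row 2, column 1; remove 7 from row 2 of P and reverse-bump: 7 enters row 1 and ejects 6. So w(4) = 6. P is now [[1, 5, 7]].
Step i=3: Q has 3 at row 1, column 3; remove that cell from P, ejecting 7. So w(3) = 7. P is now [[1, 5]].
Step i=2: Q has 2 at row 1, column 2; remove that cell from P, ejecting 5. So w(2) = 5. P is now [[1]].
Step i=1: Q has 1 at row 1, column 1; remove that cell from P, ejecting 1. So w(1) = 1. P is now [].

So w = 1 5 7 6 3 2 4.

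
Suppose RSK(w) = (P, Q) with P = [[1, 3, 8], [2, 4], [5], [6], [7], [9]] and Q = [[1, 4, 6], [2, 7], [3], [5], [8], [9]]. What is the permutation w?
Reverse the RSK construction: for i from n down to 1, find the cell of Q containing i, remove the entry at that cell from P, and reverse-bump it up through P; the value ejected from row 1 is w(i).

Step i=9: Q has 9 at row 6, column 1; remove 9 from row 6 of P and reverse-bump: 9 enters row 5 and ejects 7; 7 enters row 4 and ejects 6; 6 enters row 3 and ejects 5; 5 enters row 2 and ejects 4; 4 enters row 1 and ejects 3. So w(9) = 3. P is now [[1, 4, 8], [2, 5], [6], [7], [9]].
Step i=8: Q has 8 at row 5, column 1; remove 9 from row 5 of P and reverse-bump: 9 enters row 4 and ejects 7; 7 enters row 3 and ejects 6; 6 enters row 2 and ejects 5; 5 enters row 1 and ejects 4. So w(8) = 4. P is now [[1, 5, 8], [2, 6], [7], [9]].
Step i=7: Q has 7 at row 2, column 2; remove 6 from row 2 of P and reverse-bump: 6 enters row 1 and ejects 5. So w(7) = 5. P is now [[1, 6, 8], [2], [7], [9]].
Step i=6: Q has 6 at row 1, column 3; remove that cell from P, ejecting 8. So w(6) = 8. P is now [[1, 6], [2], [7], [9]].
Step i=5: Q has 5 at row 4, column 1; remove 9 from row 4 of P and reverse-bump: 9 enters row 3 and ejects 7; 7 enters row 2 and ejects 2; 2 enters row 1 and ejects 1. So w(5) = 1. P is now [[2, 6], [7], [9]].
Step i=4: Q has 4 at row 1, column 2; remove that cell from P, ejecting 6. So w(4) = 6. P is now [[2], [7], [9]].
Step i=3: Q has 3 at row 3, column 1; remove 9 from row 3 of P and reverse-bump: 9 enters row 2 and ejects 7; 7 enters row 1 and ejects 2. So w(3) = 2. P is now [[7], [9]].
Step i=2: Q has 2 at row 2, column 1; remove 9 from row 2 of P and reverse-bump: 9 enters row 1 and ejects 7. So w(2) = 7. P is now [[9]].
Step i=1: Q has 1 at row 1, column 1; remove that cell from P, ejecting 9. So w(1) = 9. P is now [].

So w = 9 7 2 6 1 8 5 4 3.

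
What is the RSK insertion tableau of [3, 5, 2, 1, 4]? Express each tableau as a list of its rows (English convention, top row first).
After inserting 3: P = [[3]].
After inserting 5: P = [[3, 5]].
After inserting 2: P = [[2, 5], [3]].
After inserting 1: P = [[1, 5], [2], [3]].
After inserting 4: P = [[1, 4], [2, 5], [3]].

So P = [[1, 4], [2, 5], [3]].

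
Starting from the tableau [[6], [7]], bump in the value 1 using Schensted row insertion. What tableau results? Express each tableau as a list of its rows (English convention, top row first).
[[1], [6], [7]]

In row 1, 1 replaces 6 (the leftmost entry greater than 1); 6 is bumped to row 2. In row 2, 6 replaces 7 (the leftmost entry greater than 6); 7 is bumped to row 3. 7 starts a new row 3. The new tableau is [[1], [6], [7]].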